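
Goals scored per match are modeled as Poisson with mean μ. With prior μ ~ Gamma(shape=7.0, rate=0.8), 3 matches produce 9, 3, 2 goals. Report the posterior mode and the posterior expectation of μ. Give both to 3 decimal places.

Σ counts = 14. Posterior: Gamma(shape = 7.0+14 = 21.0, rate = 0.8+3 = 3.8).
Mode = (α−1)/β = 20.0/3.8 = 5.263.
Mean = α/β = 21.0/3.8 = 5.526.
The mean is pulled above the mode by the posterior's right skew.

MAP = 5.263, posterior mean = 5.526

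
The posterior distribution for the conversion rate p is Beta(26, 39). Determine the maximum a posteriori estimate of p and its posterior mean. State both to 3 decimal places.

MAP = 0.397, posterior mean = 0.400

Mode = (26−1)/(26+39−2) = 25/63 = 0.397.
Mean = 26/(26+39) = 26/65 = 0.400.
The mean is pulled above the mode by the posterior's right skew.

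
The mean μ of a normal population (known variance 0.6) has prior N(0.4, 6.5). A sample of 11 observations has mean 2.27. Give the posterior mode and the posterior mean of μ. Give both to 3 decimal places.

Posterior for μ is Normal. Precision-weighted mean: (1/6.5·0.4 + 11/0.6·2.27) / (1/6.5 + 11/0.6) = 2.254.
A Normal posterior is symmetric, so mode = mean.

μ_MAP = 2.254, E[μ|data] = 2.254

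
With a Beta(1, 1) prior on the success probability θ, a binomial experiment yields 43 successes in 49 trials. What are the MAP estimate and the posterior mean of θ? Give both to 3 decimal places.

Posterior: Beta(1+43, 1+6) = Beta(44, 7).
Mode = (44−1)/(44+7−2) = 43/49 = 0.878.
With a flat prior the MAP equals the MLE, 43/49.
Mean = 44/(44+7) = 44/51 = 0.863.
Mode > mean: the posterior has a left tail.

MAP = 0.878; posterior mean = 0.863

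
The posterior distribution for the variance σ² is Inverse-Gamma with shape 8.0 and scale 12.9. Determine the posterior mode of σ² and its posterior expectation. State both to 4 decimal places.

MAP: 1.4333. Posterior mean: 1.8429.

Mode = β/(α+1) = 12.9/9.0 = 1.4333.
Mean = β/(α−1) = 12.9/7.0 = 1.8429.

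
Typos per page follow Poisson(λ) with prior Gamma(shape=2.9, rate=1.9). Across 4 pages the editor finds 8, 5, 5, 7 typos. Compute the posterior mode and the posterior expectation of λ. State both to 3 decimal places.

MAP = 4.559, posterior mean = 4.729

Σ counts = 25. Posterior: Gamma(shape = 2.9+25 = 27.9, rate = 1.9+4 = 5.9).
Mode = (α−1)/β = 26.9/5.9 = 4.559.
Mean = α/β = 27.9/5.9 = 4.729.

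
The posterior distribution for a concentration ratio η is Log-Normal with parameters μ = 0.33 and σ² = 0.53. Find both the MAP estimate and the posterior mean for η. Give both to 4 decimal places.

MAP estimate = 0.8187, posterior mean = 1.8130

Mode = exp(μ − σ²) = exp(-0.20) = 0.8187.
Mean = exp(μ + σ²/2) = exp(0.595) = 1.8130.
The mean is pulled above the mode by the posterior's right skew.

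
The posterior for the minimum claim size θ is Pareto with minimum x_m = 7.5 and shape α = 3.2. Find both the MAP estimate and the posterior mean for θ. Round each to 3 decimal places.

The Pareto density is strictly decreasing on [x_m, ∞), so the mode is x_m = 7.500.
Mean = α·x_m/(α−1) = 3.2·7.5/2.2 = 10.909.

MAP = 7.500, posterior mean = 10.909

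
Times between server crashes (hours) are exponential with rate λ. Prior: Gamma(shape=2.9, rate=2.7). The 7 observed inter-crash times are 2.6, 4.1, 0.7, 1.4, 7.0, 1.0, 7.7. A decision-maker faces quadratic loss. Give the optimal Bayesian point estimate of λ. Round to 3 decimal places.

0.364

Σ times = 24.5. Posterior: Gamma(shape = 2.9+7 = 9.9, rate = 2.7+24.5 = 27.2).
Mode = (α−1)/β = 8.9/27.2 = 0.327.
Mean = α/β = 9.9/27.2 = 0.364.
Quadratic loss ⇒ the optimal estimator is the posterior mean.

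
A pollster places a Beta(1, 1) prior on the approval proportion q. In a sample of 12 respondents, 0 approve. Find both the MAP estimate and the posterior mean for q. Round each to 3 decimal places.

Posterior: Beta(1+0, 1+12) = Beta(1, 13).
Since α = 1 ≤ 1 and β > 1, the Beta density is monotone decreasing on [0,1]; the mode is at 0.
Mean = 1/(1+13) = 0.071.

q_MAP = 0.000, E[q|data] = 0.071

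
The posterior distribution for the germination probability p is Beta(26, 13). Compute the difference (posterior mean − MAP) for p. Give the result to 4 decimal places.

-0.0090

Mode = (26−1)/(26+13−2) = 25/37 = 0.6757.
Mean = 26/(26+13) = 26/39 = 0.6667.
Difference = 0.6667 − 0.6757 = -0.0090.
The posterior is left-skewed, so the mode exceeds the mean.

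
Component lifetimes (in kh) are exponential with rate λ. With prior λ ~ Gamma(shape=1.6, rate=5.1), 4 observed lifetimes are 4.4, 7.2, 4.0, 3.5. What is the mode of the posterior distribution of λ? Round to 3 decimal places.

Σ times = 19.1. Posterior: Gamma(shape = 1.6+4 = 5.6, rate = 5.1+19.1 = 24.2).
Mode = (α−1)/β = 4.6/24.2 = 0.190.
Mean = α/β = 5.6/24.2 = 0.231.
This is the posterior mode — the MAP estimate.

0.190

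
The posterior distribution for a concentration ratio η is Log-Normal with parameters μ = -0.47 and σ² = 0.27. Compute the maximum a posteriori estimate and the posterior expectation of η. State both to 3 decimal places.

Mode = exp(μ − σ²) = exp(-0.74) = 0.477.
Mean = exp(μ + σ²/2) = exp(-0.335) = 0.715.
Right-skewed posterior ⇒ mode < mean.

maximum a posteriori estimate = 0.477, posterior expectation = 0.715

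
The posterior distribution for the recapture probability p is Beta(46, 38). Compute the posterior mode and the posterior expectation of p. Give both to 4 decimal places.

Mode = (46−1)/(46+38−2) = 45/82 = 0.5488.
Mean = 46/(46+38) = 46/84 = 0.5476.
Left-skewed posterior ⇒ mean < mode.

p_MAP = 0.5488, E[p|data] = 0.5476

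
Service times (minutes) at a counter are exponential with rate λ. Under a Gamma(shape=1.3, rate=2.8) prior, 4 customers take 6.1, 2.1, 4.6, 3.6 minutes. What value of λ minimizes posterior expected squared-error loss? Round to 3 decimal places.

Σ times = 16.4. Posterior: Gamma(shape = 1.3+4 = 5.3, rate = 2.8+16.4 = 19.2).
Mode = (α−1)/β = 4.3/19.2 = 0.224.
Mean = α/β = 5.3/19.2 = 0.276.
Squared-error loss ⇒ the optimal estimator is the posterior mean.

0.276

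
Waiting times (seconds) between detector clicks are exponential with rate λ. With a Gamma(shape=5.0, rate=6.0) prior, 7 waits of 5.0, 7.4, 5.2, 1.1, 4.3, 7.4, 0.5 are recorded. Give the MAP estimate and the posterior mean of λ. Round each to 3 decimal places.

MAP: 0.298. Posterior mean: 0.325.

Σ times = 30.9. Posterior: Gamma(shape = 5.0+7 = 12.0, rate = 6.0+30.9 = 36.9).
Mode = (α−1)/β = 11.0/36.9 = 0.298.
Mean = α/β = 12.0/36.9 = 0.325.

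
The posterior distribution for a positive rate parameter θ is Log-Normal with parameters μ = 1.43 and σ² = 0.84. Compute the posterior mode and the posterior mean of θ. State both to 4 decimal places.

Mode = exp(μ − σ²) = exp(0.59) = 1.8040.
Mean = exp(μ + σ²/2) = exp(1.850) = 6.3598.
The posterior is right-skewed, so the mean exceeds the mode.

θ_MAP = 1.8040, E[θ|data] = 6.3598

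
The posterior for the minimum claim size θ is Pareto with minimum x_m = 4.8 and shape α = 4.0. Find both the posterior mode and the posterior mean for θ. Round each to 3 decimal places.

The Pareto density is strictly decreasing on [x_m, ∞), so the mode is x_m = 4.800.
Mean = α·x_m/(α−1) = 4.0·4.8/3.0 = 6.400.

θ_MAP = 4.800, E[θ|data] = 6.400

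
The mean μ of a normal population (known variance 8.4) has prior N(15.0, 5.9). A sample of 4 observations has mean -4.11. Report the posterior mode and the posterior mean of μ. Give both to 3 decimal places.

μ_MAP = 0.906, E[μ|data] = 0.906

Posterior for μ is Normal. Precision-weighted mean: (1/5.9·15.0 + 4/8.4·-4.11) / (1/5.9 + 4/8.4) = 0.906.
A Normal posterior is symmetric, so mode = mean.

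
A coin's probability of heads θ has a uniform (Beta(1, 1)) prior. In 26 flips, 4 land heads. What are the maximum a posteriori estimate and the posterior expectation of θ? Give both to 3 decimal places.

Posterior: Beta(1+4, 1+22) = Beta(5, 23).
Mode = (5−1)/(5+23−2) = 4/26 = 0.154.
Mean = 5/(5+23) = 5/28 = 0.179.

MAP: 0.154. Posterior mean: 0.179.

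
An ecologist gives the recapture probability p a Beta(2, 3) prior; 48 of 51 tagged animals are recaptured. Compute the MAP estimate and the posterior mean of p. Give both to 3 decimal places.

Posterior: Beta(2+48, 3+3) = Beta(50, 6).
Mode = (50−1)/(50+6−2) = 49/54 = 0.907.
Mean = 50/(50+6) = 50/56 = 0.893.

MAP: 0.907. Posterior mean: 0.893.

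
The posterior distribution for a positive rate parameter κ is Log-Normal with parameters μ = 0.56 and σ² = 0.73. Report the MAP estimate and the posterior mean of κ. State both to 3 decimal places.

MAP = 0.844; posterior mean = 2.522

Mode = exp(μ − σ²) = exp(-0.17) = 0.844.
Mean = exp(μ + σ²/2) = exp(0.925) = 2.522.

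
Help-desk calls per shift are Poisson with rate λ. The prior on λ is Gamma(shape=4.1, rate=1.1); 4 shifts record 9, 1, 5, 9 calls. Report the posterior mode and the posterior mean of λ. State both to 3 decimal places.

Σ counts = 24. Posterior: Gamma(shape = 4.1+24 = 28.1, rate = 1.1+4 = 5.1).
Mode = (α−1)/β = 27.1/5.1 = 5.314.
Mean = α/β = 28.1/5.1 = 5.510.

MAP = 5.314, posterior mean = 5.510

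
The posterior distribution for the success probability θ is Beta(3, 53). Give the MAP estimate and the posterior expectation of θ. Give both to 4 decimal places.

Mode = (3−1)/(3+53−2) = 2/54 = 0.0370.
Mean = 3/(3+53) = 3/56 = 0.0536.

MAP = 0.0370; posterior mean = 0.0536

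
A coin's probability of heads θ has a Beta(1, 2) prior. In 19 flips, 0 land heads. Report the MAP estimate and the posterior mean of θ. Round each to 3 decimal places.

Posterior: Beta(1+0, 2+19) = Beta(1, 21).
Since α = 1 ≤ 1 and β > 1, the Beta density is monotone decreasing on [0,1]; the mode is at 0.
Mean = 1/(1+21) = 0.045.
Right-skewed posterior ⇒ mode < mean.

MAP = 0.000, posterior mean = 0.045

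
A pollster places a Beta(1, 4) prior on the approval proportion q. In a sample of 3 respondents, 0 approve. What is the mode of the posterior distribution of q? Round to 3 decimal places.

Posterior: Beta(1+0, 4+3) = Beta(1, 7).
Since α = 1 ≤ 1 and β > 1, the Beta density is monotone decreasing on [0,1]; the mode is at 0.
Mean = 1/(1+7) = 0.125.
This is the posterior mode — the MAP estimate.

0.000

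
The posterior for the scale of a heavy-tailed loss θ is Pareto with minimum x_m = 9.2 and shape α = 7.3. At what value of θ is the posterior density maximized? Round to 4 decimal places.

The Pareto density is strictly decreasing on [x_m, ∞), so the mode is x_m = 9.2000.
Mean = α·x_m/(α−1) = 7.3·9.2/6.3 = 10.6603.
This is the posterior mode — the MAP estimate.

9.2000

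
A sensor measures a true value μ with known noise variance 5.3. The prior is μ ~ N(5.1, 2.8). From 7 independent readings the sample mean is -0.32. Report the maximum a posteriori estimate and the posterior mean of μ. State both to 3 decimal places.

Posterior for μ is Normal. Precision-weighted mean: (1/2.8·5.1 + 7/5.3·-0.32) / (1/2.8 + 7/5.3) = 0.834.
A Normal posterior is symmetric, so mode = mean.

MAP = 0.834; posterior mean = 0.834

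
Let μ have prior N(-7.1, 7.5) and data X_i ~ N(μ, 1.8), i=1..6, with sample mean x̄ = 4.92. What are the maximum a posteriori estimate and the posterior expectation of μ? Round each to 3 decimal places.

MAP = 4.458; posterior mean = 4.458

Posterior for μ is Normal. Precision-weighted mean: (1/7.5·-7.1 + 6/1.8·4.92) / (1/7.5 + 6/1.8) = 4.458.
A Normal posterior is symmetric, so mode = mean.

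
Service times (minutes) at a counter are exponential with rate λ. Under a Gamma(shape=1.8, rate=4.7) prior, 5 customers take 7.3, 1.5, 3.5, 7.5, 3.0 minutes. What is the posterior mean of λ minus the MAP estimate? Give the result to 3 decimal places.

0.036

Σ times = 22.8. Posterior: Gamma(shape = 1.8+5 = 6.8, rate = 4.7+22.8 = 27.5).
Mode = (α−1)/β = 5.8/27.5 = 0.211.
Mean = α/β = 6.8/27.5 = 0.247.
Difference = 0.247 − 0.211 = 0.036.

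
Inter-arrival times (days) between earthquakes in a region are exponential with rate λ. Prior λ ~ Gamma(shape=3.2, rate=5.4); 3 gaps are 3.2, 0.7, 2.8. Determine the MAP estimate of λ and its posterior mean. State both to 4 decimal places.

Σ times = 6.7. Posterior: Gamma(shape = 3.2+3 = 6.2, rate = 5.4+6.7 = 12.1).
Mode = (α−1)/β = 5.2/12.1 = 0.4298.
Mean = α/β = 6.2/12.1 = 0.5124.

MAP = 0.4298; posterior mean = 0.5124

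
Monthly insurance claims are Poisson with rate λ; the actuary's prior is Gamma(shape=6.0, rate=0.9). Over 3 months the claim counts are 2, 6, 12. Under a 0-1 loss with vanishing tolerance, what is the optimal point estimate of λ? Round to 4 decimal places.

6.4103

Σ counts = 20. Posterior: Gamma(shape = 6.0+20 = 26.0, rate = 0.9+3 = 3.9).
Mode = (α−1)/β = 25.0/3.9 = 6.4103.
Mean = α/β = 26.0/3.9 = 6.6667.
This is the posterior mode — the MAP estimate.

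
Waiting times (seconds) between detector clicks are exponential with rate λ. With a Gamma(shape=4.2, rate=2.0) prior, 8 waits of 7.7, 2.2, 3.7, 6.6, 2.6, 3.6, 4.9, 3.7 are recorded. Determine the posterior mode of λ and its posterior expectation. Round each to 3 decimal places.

Σ times = 35.0. Posterior: Gamma(shape = 4.2+8 = 12.2, rate = 2.0+35.0 = 37.0).
Mode = (α−1)/β = 11.2/37.0 = 0.303.
Mean = α/β = 12.2/37.0 = 0.330.
The mean is pulled above the mode by the posterior's right skew.

MAP: 0.303. Posterior mean: 0.330.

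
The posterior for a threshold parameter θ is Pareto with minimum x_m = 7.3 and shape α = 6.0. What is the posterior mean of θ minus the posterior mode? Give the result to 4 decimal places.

1.4600

The Pareto density is strictly decreasing on [x_m, ∞), so the mode is x_m = 7.3000.
Mean = α·x_m/(α−1) = 6.0·7.3/5.0 = 8.7600.
Difference = 8.7600 − 7.3000 = 1.4600.
The mean is pulled above the mode by the posterior's right skew.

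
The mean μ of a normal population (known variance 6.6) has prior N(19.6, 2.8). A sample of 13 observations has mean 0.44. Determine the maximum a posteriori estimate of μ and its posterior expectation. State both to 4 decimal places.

μ_MAP = 3.3808, E[μ|data] = 3.3808

Posterior for μ is Normal. Precision-weighted mean: (1/2.8·19.6 + 13/6.6·0.44) / (1/2.8 + 13/6.6) = 3.3808.
A Normal posterior is symmetric, so mode = mean.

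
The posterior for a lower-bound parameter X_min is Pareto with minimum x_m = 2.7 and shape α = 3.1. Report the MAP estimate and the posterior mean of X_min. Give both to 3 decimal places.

The Pareto density is strictly decreasing on [x_m, ∞), so the mode is x_m = 2.700.
Mean = α·x_m/(α−1) = 3.1·2.7/2.1 = 3.986.
Right-skewed posterior ⇒ mode < mean.

MAP estimate = 2.700, posterior mean = 3.986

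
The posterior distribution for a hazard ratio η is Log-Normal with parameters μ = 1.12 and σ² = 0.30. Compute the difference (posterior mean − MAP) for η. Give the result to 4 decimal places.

Mode = exp(μ − σ²) = exp(0.82) = 2.2705.
Mean = exp(μ + σ²/2) = exp(1.270) = 3.5609.
Difference = 3.5609 − 2.2705 = 1.2904.

1.2904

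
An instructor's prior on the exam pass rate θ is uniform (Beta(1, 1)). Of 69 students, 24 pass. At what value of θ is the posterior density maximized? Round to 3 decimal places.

0.348

Posterior: Beta(1+24, 1+45) = Beta(25, 46).
Mode = (25−1)/(25+46−2) = 24/69 = 0.348.
With a flat prior the MAP equals the MLE, 24/69.
Mean = 25/(25+46) = 25/71 = 0.352.
This is the posterior mode — the MAP estimate.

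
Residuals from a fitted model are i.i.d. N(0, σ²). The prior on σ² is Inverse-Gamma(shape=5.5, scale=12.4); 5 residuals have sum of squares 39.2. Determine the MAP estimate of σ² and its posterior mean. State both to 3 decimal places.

σ²_MAP = 3.556, E[σ²|data] = 4.571

Posterior: Inverse-Gamma(shape = 5.5+5/2 = 8.0, scale = 12.4+39.2/2 = 32.0).
Mode = β/(α+1) = 32.0/9.0 = 3.556.
Mean = β/(α−1) = 32.0/7.0 = 4.571.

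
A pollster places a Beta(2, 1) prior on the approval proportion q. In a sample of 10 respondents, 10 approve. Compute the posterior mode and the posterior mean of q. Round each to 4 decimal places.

MAP = 1.0000, posterior mean = 0.9231

Posterior: Beta(2+10, 1+0) = Beta(12, 1).
Since β = 1 ≤ 1 and α > 1, the Beta density is monotone increasing on [0,1]; the mode is at 1.
Mean = 12/(12+1) = 0.9231.
The mean is pulled below the mode by the posterior's left skew.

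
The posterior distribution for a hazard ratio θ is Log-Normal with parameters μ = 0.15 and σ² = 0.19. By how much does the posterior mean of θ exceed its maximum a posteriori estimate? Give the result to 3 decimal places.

Mode = exp(μ − σ²) = exp(-0.04) = 0.961.
Mean = exp(μ + σ²/2) = exp(0.245) = 1.278.
Difference = 1.278 − 0.961 = 0.317.

0.317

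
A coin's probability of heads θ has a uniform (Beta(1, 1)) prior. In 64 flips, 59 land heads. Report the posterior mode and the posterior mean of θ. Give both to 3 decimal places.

Posterior: Beta(1+59, 1+5) = Beta(60, 6).
Mode = (60−1)/(60+6−2) = 59/64 = 0.922.
With a flat prior the MAP equals the MLE, 59/64.
Mean = 60/(60+6) = 60/66 = 0.909.
The posterior is left-skewed, so the mode exceeds the mean.

MAP = 0.922; posterior mean = 0.909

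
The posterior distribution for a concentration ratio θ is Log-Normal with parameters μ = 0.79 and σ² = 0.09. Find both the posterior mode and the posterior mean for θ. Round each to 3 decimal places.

MAP = 2.014; posterior mean = 2.305

Mode = exp(μ − σ²) = exp(0.70) = 2.014.
Mean = exp(μ + σ²/2) = exp(0.835) = 2.305.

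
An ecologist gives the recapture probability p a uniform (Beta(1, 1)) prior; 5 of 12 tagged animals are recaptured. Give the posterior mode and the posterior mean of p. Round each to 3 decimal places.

Posterior: Beta(1+5, 1+7) = Beta(6, 8).
Mode = (6−1)/(6+8−2) = 5/12 = 0.417.
With a flat prior the MAP equals the MLE, 5/12.
Mean = 6/(6+8) = 6/14 = 0.429.

MAP = 0.417; posterior mean = 0.429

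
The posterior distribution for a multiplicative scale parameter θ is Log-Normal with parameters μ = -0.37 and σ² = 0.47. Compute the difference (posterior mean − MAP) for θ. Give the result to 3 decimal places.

0.442

Mode = exp(μ − σ²) = exp(-0.84) = 0.432.
Mean = exp(μ + σ²/2) = exp(-0.135) = 0.874.
Difference = 0.874 − 0.432 = 0.442.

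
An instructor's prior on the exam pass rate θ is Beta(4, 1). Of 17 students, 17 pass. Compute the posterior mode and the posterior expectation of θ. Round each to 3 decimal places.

Posterior: Beta(4+17, 1+0) = Beta(21, 1).
Since β = 1 ≤ 1 and α > 1, the Beta density is monotone increasing on [0,1]; the mode is at 1.
Mean = 21/(21+1) = 0.955.
The mean is pulled below the mode by the posterior's left skew.

posterior mode = 1.000, posterior expectation = 0.955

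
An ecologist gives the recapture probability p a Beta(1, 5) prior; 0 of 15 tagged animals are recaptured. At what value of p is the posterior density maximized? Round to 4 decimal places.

Posterior: Beta(1+0, 5+15) = Beta(1, 20).
Since α = 1 ≤ 1 and β > 1, the Beta density is monotone decreasing on [0,1]; the mode is at 0.
Mean = 1/(1+20) = 0.0476.
This is the posterior mode — the MAP estimate.

0.0000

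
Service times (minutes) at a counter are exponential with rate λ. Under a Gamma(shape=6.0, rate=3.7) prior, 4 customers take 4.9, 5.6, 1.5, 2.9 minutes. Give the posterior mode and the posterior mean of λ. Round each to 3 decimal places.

posterior mode = 0.484, posterior mean = 0.538

Σ times = 14.9. Posterior: Gamma(shape = 6.0+4 = 10.0, rate = 3.7+14.9 = 18.6).
Mode = (α−1)/β = 9.0/18.6 = 0.484.
Mean = α/β = 10.0/18.6 = 0.538.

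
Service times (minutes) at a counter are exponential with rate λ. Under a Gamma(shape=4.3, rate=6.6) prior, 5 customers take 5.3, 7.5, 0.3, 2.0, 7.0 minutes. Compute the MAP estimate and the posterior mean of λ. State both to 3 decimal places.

MAP: 0.289. Posterior mean: 0.324.

Σ times = 22.1. Posterior: Gamma(shape = 4.3+5 = 9.3, rate = 6.6+22.1 = 28.7).
Mode = (α−1)/β = 8.3/28.7 = 0.289.
Mean = α/β = 9.3/28.7 = 0.324.
Right-skewed posterior ⇒ mode < mean.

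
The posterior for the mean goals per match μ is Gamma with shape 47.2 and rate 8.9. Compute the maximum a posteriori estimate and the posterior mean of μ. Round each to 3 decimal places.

μ_MAP = 5.191, E[μ|data] = 5.303

Mode = (α−1)/β = 46.2/8.9 = 5.191.
Mean = α/β = 47.2/8.9 = 5.303.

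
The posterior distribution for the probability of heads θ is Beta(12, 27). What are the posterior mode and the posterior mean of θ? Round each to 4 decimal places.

MAP: 0.2973. Posterior mean: 0.3077.

Mode = (12−1)/(12+27−2) = 11/37 = 0.2973.
Mean = 12/(12+27) = 12/39 = 0.3077.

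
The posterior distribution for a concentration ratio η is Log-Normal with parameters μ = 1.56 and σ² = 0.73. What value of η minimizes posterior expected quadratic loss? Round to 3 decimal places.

6.855

Mode = exp(μ − σ²) = exp(0.83) = 2.293.
Mean = exp(μ + σ²/2) = exp(1.925) = 6.855.
Quadratic loss ⇒ the optimal estimator is the posterior mean.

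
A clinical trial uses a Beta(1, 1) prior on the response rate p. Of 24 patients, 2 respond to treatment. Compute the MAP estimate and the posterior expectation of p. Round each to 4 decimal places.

Posterior: Beta(1+2, 1+22) = Beta(3, 23).
Mode = (3−1)/(3+23−2) = 2/24 = 0.0833.
With a flat prior the MAP equals the MLE, 2/24.
Mean = 3/(3+23) = 3/26 = 0.1154.

MAP = 0.0833, posterior mean = 0.1154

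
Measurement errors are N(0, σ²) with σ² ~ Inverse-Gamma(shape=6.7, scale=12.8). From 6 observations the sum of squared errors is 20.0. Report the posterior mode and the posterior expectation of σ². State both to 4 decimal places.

Posterior: Inverse-Gamma(shape = 6.7+6/2 = 9.7, scale = 12.8+20.0/2 = 22.8).
Mode = β/(α+1) = 22.8/10.7 = 2.1308.
Mean = β/(α−1) = 22.8/8.7 = 2.6207.

MAP: 2.1308. Posterior mean: 2.6207.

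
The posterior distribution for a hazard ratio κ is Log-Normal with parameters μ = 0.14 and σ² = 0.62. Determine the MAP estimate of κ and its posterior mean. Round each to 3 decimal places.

Mode = exp(μ − σ²) = exp(-0.48) = 0.619.
Mean = exp(μ + σ²/2) = exp(0.450) = 1.568.

MAP = 0.619; posterior mean = 1.568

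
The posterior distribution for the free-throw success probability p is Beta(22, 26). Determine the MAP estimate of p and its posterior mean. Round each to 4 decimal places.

Mode = (22−1)/(22+26−2) = 21/46 = 0.4565.
Mean = 22/(22+26) = 22/48 = 0.4583.

MAP = 0.4565; posterior mean = 0.4583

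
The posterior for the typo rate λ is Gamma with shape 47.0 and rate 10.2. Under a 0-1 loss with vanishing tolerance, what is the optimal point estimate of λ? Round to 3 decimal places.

4.510

Mode = (α−1)/β = 46.0/10.2 = 4.510.
Mean = α/β = 47.0/10.2 = 4.608.
This is the posterior mode — the MAP estimate.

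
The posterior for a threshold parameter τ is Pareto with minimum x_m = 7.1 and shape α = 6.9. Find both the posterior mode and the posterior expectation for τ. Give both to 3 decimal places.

The Pareto density is strictly decreasing on [x_m, ∞), so the mode is x_m = 7.100.
Mean = α·x_m/(α−1) = 6.9·7.1/5.9 = 8.303.
Mean > mode: the posterior has a right tail.

τ_MAP = 7.100, E[τ|data] = 8.303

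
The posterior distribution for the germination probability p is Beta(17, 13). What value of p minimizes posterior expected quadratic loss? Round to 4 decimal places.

Mode = (17−1)/(17+13−2) = 16/28 = 0.5714.
Mean = 17/(17+13) = 17/30 = 0.5667.
Quadratic loss ⇒ the optimal estimator is the posterior mean.

0.5667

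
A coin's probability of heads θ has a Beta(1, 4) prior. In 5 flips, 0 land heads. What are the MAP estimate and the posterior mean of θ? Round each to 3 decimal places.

MAP = 0.000, posterior mean = 0.100

Posterior: Beta(1+0, 4+5) = Beta(1, 9).
Since α = 1 ≤ 1 and β > 1, the Beta density is monotone decreasing on [0,1]; the mode is at 0.
Mean = 1/(1+9) = 0.100.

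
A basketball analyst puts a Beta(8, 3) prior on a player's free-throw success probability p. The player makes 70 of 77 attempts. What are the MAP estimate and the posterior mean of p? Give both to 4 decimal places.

p_MAP = 0.8953, E[p|data] = 0.8864

Posterior: Beta(8+70, 3+7) = Beta(78, 10).
Mode = (78−1)/(78+10−2) = 77/86 = 0.8953.
Mean = 78/(78+10) = 78/88 = 0.8864.
Left-skewed posterior ⇒ mean < mode.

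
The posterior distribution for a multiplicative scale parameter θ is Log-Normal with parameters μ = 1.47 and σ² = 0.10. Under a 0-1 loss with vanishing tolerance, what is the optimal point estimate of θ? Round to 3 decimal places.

Mode = exp(μ − σ²) = exp(1.37) = 3.935.
Mean = exp(μ + σ²/2) = exp(1.520) = 4.572.
This is the posterior mode — the MAP estimate.

3.935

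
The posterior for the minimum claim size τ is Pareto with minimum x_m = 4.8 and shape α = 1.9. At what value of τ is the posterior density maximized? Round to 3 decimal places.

The Pareto density is strictly decreasing on [x_m, ∞), so the mode is x_m = 4.800.
Mean = α·x_m/(α−1) = 1.9·4.8/0.9 = 10.133.
This is the posterior mode — the MAP estimate.

4.800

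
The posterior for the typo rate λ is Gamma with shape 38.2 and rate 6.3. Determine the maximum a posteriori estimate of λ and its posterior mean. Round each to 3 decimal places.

Mode = (α−1)/β = 37.2/6.3 = 5.905.
Mean = α/β = 38.2/6.3 = 6.063.

MAP = 5.905; posterior mean = 6.063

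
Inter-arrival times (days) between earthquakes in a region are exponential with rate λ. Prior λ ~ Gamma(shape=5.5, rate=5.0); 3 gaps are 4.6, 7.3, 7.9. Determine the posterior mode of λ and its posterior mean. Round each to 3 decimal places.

Σ times = 19.8. Posterior: Gamma(shape = 5.5+3 = 8.5, rate = 5.0+19.8 = 24.8).
Mode = (α−1)/β = 7.5/24.8 = 0.302.
Mean = α/β = 8.5/24.8 = 0.343.
The mean is pulled above the mode by the posterior's right skew.

MAP = 0.302, posterior mean = 0.343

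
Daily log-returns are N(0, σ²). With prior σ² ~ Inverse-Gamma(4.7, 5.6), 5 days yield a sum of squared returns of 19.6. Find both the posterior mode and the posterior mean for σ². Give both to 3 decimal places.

MAP: 1.878. Posterior mean: 2.484.

Posterior: Inverse-Gamma(shape = 4.7+5/2 = 7.2, scale = 5.6+19.6/2 = 15.4).
Mode = β/(α+1) = 15.4/8.2 = 1.878.
Mean = β/(α−1) = 15.4/6.2 = 2.484.
The posterior is right-skewed, so the mean exceeds the mode.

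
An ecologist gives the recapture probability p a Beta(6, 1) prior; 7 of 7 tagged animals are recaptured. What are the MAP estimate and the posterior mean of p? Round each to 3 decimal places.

Posterior: Beta(6+7, 1+0) = Beta(13, 1).
Since β = 1 ≤ 1 and α > 1, the Beta density is monotone increasing on [0,1]; the mode is at 1.
Mean = 13/(13+1) = 0.929.
The mean is pulled below the mode by the posterior's left skew.

MAP: 1.000. Posterior mean: 0.929.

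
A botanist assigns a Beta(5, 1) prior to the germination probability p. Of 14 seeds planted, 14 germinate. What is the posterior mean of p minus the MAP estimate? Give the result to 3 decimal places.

Posterior: Beta(5+14, 1+0) = Beta(19, 1).
Since β = 1 ≤ 1 and α > 1, the Beta density is monotone increasing on [0,1]; the mode is at 1.
Mean = 19/(19+1) = 0.950.
Difference = 0.950 − 1.000 = -0.050.
The posterior is left-skewed, so the mode exceeds the mean.

-0.050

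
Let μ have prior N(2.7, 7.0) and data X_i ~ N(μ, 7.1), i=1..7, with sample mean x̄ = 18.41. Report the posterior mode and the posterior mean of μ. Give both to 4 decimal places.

Posterior for μ is Normal. Precision-weighted mean: (1/7.0·2.7 + 7/7.1·18.41) / (1/7.0 + 7/7.1) = 16.4217.
A Normal posterior is symmetric, so mode = mean.

MAP: 16.4217. Posterior mean: 16.4217.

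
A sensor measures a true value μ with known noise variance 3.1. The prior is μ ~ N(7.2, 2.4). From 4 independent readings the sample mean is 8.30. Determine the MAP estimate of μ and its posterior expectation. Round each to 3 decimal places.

MAP = 8.031, posterior mean = 8.031

Posterior for μ is Normal. Precision-weighted mean: (1/2.4·7.2 + 4/3.1·8.30) / (1/2.4 + 4/3.1) = 8.031.
A Normal posterior is symmetric, so mode = mean.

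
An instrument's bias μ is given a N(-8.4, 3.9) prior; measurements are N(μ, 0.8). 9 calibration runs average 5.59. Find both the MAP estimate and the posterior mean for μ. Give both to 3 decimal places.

μ_MAP = 5.278, E[μ|data] = 5.278

Posterior for μ is Normal. Precision-weighted mean: (1/3.9·-8.4 + 9/0.8·5.59) / (1/3.9 + 9/0.8) = 5.278.
A Normal posterior is symmetric, so mode = mean.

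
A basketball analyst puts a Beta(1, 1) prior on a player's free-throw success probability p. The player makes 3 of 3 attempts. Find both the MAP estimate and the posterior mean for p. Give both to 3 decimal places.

Posterior: Beta(1+3, 1+0) = Beta(4, 1).
Since β = 1 ≤ 1 and α > 1, the Beta density is monotone increasing on [0,1]; the mode is at 1.
Mean = 4/(4+1) = 0.800.

MAP = 1.000; posterior mean = 0.800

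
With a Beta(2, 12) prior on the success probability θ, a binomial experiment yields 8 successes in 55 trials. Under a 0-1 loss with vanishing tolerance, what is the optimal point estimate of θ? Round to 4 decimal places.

Posterior: Beta(2+8, 12+47) = Beta(10, 59).
Mode = (10−1)/(10+59−2) = 9/67 = 0.1343.
Mean = 10/(10+59) = 10/69 = 0.1449.
This is the posterior mode — the MAP estimate.

0.1343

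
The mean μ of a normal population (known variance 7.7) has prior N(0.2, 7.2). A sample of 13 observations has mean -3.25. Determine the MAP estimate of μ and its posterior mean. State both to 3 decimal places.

MAP: -2.988. Posterior mean: -2.988.

Posterior for μ is Normal. Precision-weighted mean: (1/7.2·0.2 + 13/7.7·-3.25) / (1/7.2 + 13/7.7) = -2.988.
A Normal posterior is symmetric, so mode = mean.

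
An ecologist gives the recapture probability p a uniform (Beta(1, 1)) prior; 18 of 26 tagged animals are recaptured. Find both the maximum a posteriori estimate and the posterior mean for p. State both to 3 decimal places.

Posterior: Beta(1+18, 1+8) = Beta(19, 9).
Mode = (19−1)/(19+9−2) = 18/26 = 0.692.
With a flat prior the MAP equals the MLE, 18/26.
Mean = 19/(19+9) = 19/28 = 0.679.

maximum a posteriori estimate = 0.692, posterior mean = 0.679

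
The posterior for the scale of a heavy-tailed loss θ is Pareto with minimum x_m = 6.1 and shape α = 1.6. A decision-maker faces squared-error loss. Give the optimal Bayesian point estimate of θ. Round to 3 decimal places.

The Pareto density is strictly decreasing on [x_m, ∞), so the mode is x_m = 6.100.
Mean = α·x_m/(α−1) = 1.6·6.1/0.6 = 16.267.
Squared-error loss ⇒ the optimal estimator is the posterior mean.

16.267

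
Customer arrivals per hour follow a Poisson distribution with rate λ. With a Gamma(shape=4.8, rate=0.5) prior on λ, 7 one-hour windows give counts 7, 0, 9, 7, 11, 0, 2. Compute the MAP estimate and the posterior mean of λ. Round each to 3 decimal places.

MAP: 5.307. Posterior mean: 5.440.

Σ counts = 36. Posterior: Gamma(shape = 4.8+36 = 40.8, rate = 0.5+7 = 7.5).
Mode = (α−1)/β = 39.8/7.5 = 5.307.
Mean = α/β = 40.8/7.5 = 5.440.
The mean is pulled above the mode by the posterior's right skew.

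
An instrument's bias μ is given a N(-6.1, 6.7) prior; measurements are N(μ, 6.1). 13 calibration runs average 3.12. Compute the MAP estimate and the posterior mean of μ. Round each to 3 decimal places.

Posterior for μ is Normal. Precision-weighted mean: (1/6.7·-6.1 + 13/6.1·3.12) / (1/6.7 + 13/6.1) = 2.517.
A Normal posterior is symmetric, so mode = mean.

MAP = 2.517, posterior mean = 2.517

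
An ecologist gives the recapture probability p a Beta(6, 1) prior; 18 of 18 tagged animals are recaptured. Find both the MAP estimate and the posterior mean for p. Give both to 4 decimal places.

p_MAP = 1.0000, E[p|data] = 0.9600

Posterior: Beta(6+18, 1+0) = Beta(24, 1).
Since β = 1 ≤ 1 and α > 1, the Beta density is monotone increasing on [0,1]; the mode is at 1.
Mean = 24/(24+1) = 0.9600.
The mean is pulled below the mode by the posterior's left skew.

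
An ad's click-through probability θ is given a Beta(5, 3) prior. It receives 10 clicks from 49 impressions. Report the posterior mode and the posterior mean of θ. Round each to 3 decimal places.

Posterior: Beta(5+10, 3+39) = Beta(15, 42).
Mode = (15−1)/(15+42−2) = 14/55 = 0.255.
Mean = 15/(15+42) = 15/57 = 0.263.
Right-skewed posterior ⇒ mode < mean.

MAP: 0.255. Posterior mean: 0.263.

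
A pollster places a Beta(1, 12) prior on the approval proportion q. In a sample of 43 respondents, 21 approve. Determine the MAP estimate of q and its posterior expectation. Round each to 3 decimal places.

Posterior: Beta(1+21, 12+22) = Beta(22, 34).
Mode = (22−1)/(22+34−2) = 21/54 = 0.389.
Mean = 22/(22+34) = 22/56 = 0.393.

MAP = 0.389, posterior mean = 0.393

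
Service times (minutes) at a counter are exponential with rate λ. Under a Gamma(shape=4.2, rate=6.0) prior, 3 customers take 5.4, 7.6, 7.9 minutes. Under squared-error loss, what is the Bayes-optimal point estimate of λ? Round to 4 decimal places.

Σ times = 20.9. Posterior: Gamma(shape = 4.2+3 = 7.2, rate = 6.0+20.9 = 26.9).
Mode = (α−1)/β = 6.2/26.9 = 0.2305.
Mean = α/β = 7.2/26.9 = 0.2677.
Squared-error loss ⇒ the optimal estimator is the posterior mean.

0.2677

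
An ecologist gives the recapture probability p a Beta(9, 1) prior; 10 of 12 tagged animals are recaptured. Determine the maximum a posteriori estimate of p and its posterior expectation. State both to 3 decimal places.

Posterior: Beta(9+10, 1+2) = Beta(19, 3).
Mode = (19−1)/(19+3−2) = 18/20 = 0.900.
Mean = 19/(19+3) = 19/22 = 0.864.

maximum a posteriori estimate = 0.900, posterior expectation = 0.864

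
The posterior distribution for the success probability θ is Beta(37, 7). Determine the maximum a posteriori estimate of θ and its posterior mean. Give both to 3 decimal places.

θ_MAP = 0.857, E[θ|data] = 0.841

Mode = (37−1)/(37+7−2) = 36/42 = 0.857.
Mean = 37/(37+7) = 37/44 = 0.841.
The posterior is left-skewed, so the mode exceeds the mean.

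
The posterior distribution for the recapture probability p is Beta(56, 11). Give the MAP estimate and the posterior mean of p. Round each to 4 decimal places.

MAP = 0.8462; posterior mean = 0.8358

Mode = (56−1)/(56+11−2) = 55/65 = 0.8462.
Mean = 56/(56+11) = 56/67 = 0.8358.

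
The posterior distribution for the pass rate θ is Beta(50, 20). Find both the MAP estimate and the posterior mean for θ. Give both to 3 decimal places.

Mode = (50−1)/(50+20−2) = 49/68 = 0.721.
Mean = 50/(50+20) = 50/70 = 0.714.

MAP = 0.721; posterior mean = 0.714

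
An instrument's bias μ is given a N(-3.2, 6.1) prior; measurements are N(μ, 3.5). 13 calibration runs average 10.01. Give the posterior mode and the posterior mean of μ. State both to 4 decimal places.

Posterior for μ is Normal. Precision-weighted mean: (1/6.1·-3.2 + 13/3.5·10.01) / (1/6.1 + 13/3.5) = 9.4516.
A Normal posterior is symmetric, so mode = mean.

MAP = 9.4516; posterior mean = 9.4516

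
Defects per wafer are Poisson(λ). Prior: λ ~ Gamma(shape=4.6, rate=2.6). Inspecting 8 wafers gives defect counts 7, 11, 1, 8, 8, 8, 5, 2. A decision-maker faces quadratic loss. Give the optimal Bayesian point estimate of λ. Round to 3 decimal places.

5.151

Σ counts = 50. Posterior: Gamma(shape = 4.6+50 = 54.6, rate = 2.6+8 = 10.6).
Mode = (α−1)/β = 53.6/10.6 = 5.057.
Mean = α/β = 54.6/10.6 = 5.151.
Quadratic loss ⇒ the optimal estimator is the posterior mean.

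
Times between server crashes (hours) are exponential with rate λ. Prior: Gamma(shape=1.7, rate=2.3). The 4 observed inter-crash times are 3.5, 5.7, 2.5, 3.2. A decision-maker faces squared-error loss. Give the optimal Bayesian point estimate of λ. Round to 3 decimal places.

0.331

Σ times = 14.9. Posterior: Gamma(shape = 1.7+4 = 5.7, rate = 2.3+14.9 = 17.2).
Mode = (α−1)/β = 4.7/17.2 = 0.273.
Mean = α/β = 5.7/17.2 = 0.331.
Squared-error loss ⇒ the optimal estimator is the posterior mean.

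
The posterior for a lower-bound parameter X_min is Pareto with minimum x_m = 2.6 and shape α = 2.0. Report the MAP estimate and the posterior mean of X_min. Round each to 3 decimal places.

MAP = 2.600; posterior mean = 5.200

The Pareto density is strictly decreasing on [x_m, ∞), so the mode is x_m = 2.600.
Mean = α·x_m/(α−1) = 2.0·2.6/1.0 = 5.200.
Right-skewed posterior ⇒ mode < mean.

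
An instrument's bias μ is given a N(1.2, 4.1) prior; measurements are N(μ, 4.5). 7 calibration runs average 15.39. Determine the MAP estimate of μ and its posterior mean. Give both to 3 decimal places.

Posterior for μ is Normal. Precision-weighted mean: (1/4.1·1.2 + 7/4.5·15.39) / (1/4.1 + 7/4.5) = 13.467.
A Normal posterior is symmetric, so mode = mean.

MAP = 13.467, posterior mean = 13.467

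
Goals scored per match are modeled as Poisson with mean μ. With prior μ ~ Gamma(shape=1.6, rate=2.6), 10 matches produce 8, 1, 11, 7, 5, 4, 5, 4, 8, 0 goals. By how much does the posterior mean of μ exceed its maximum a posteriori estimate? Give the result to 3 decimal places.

0.079

Σ counts = 53. Posterior: Gamma(shape = 1.6+53 = 54.6, rate = 2.6+10 = 12.6).
Mode = (α−1)/β = 53.6/12.6 = 4.254.
Mean = α/β = 54.6/12.6 = 4.333.
Difference = 4.333 − 4.254 = 0.079.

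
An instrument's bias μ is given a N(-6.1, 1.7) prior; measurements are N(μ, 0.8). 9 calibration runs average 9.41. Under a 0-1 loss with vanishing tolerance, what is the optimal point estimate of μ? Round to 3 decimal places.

Posterior for μ is Normal. Precision-weighted mean: (1/1.7·-6.1 + 9/0.8·9.41) / (1/1.7 + 9/0.8) = 8.639.
A Normal posterior is symmetric, so mode = mean.
This is the posterior mode — the MAP estimate.

8.639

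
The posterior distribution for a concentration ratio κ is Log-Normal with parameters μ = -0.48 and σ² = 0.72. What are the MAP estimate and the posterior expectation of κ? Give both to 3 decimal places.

MAP estimate = 0.301, posterior expectation = 0.887

Mode = exp(μ − σ²) = exp(-1.20) = 0.301.
Mean = exp(μ + σ²/2) = exp(-0.120) = 0.887.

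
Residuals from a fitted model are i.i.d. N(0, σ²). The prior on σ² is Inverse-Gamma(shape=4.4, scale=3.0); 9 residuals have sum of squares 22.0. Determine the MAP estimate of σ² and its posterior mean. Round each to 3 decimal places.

Posterior: Inverse-Gamma(shape = 4.4+9/2 = 8.9, scale = 3.0+22.0/2 = 14.0).
Mode = β/(α+1) = 14.0/9.9 = 1.414.
Mean = β/(α−1) = 14.0/7.9 = 1.772.
The mean is pulled above the mode by the posterior's right skew.

MAP = 1.414, posterior mean = 1.772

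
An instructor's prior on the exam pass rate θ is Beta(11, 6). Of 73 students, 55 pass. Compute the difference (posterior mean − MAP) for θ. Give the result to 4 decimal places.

Posterior: Beta(11+55, 6+18) = Beta(66, 24).
Mode = (66−1)/(66+24−2) = 65/88 = 0.7386.
Mean = 66/(66+24) = 66/90 = 0.7333.
Difference = 0.7333 − 0.7386 = -0.0053.

-0.0053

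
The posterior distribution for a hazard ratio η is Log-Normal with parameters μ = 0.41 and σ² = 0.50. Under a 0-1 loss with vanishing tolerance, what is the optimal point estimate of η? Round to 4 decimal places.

0.9139

Mode = exp(μ − σ²) = exp(-0.09) = 0.9139.
Mean = exp(μ + σ²/2) = exp(0.660) = 1.9348.
This is the posterior mode — the MAP estimate.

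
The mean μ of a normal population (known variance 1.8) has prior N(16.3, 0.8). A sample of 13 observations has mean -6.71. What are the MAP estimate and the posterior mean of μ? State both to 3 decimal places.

μ_MAP = -3.315, E[μ|data] = -3.315

Posterior for μ is Normal. Precision-weighted mean: (1/0.8·16.3 + 13/1.8·-6.71) / (1/0.8 + 13/1.8) = -3.315.
A Normal posterior is symmetric, so mode = mean.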